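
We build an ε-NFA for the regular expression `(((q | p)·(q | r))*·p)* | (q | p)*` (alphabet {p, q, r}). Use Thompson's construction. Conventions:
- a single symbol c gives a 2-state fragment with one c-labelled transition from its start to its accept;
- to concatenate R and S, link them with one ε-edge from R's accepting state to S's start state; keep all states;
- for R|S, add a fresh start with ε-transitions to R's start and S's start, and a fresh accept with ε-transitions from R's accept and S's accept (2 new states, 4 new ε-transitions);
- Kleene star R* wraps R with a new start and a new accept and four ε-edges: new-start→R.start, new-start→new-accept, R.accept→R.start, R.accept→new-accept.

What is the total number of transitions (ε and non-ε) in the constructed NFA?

37

By structural recursion:
Each of the 7 symbol leaves contributes 1 transition (1 symbol, 0 ε).
  q | p : 6 transitions (2 symbol, 4 ε)
  q | r : 6 transitions (2 symbol, 4 ε)
  (q | p)·(q | r) : 13 transitions (4 symbol, 9 ε)
  ((q | p)·(q | r))* : 17 transitions (4 symbol, 13 ε)
  ((q | p)·(q | r))*·p : 19 transitions (5 symbol, 14 ε)
  (((q | p)·(q | r))*·p)* : 23 transitions (5 symbol, 18 ε)
  q | p : 6 transitions (2 symbol, 4 ε)
  (q | p)* : 10 transitions (2 symbol, 8 ε)
  (((q | p)·(q | r))*·p)* | (q | p)* : 37 transitions (7 symbol, 30 ε)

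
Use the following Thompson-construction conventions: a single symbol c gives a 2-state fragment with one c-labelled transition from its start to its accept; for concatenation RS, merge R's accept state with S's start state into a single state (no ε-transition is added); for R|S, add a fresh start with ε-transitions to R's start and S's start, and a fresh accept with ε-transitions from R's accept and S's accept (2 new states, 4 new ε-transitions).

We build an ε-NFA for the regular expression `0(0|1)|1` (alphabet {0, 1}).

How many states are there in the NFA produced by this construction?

11

Bottom-up over the parse tree:
Each of the 4 symbol leaves contributes a 2-state fragment.
  0|1 → 6 states
  0(0|1) → 7 states
  0(0|1)|1 → 11 states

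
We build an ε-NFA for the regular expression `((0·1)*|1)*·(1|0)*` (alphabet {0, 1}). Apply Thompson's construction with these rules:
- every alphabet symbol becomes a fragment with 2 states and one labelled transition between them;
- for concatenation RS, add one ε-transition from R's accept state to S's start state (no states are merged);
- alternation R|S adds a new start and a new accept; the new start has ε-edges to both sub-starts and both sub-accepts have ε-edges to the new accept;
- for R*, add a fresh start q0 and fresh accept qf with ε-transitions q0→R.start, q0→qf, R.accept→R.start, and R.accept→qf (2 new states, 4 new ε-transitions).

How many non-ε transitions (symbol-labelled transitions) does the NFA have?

5

Recursing over subexpressions:
Each of the 5 symbol leaves contributes exactly 1 symbol transition.
  0·1 → 2 symbol transitions
  (0·1)* → 2 symbol transitions
  (0·1)*|1 → 3 symbol transitions
  ((0·1)*|1)* → 3 symbol transitions
  1|0 → 2 symbol transitions
  (1|0)* → 2 symbol transitions
  ((0·1)*|1)*·(1|0)* → 5 symbol transitions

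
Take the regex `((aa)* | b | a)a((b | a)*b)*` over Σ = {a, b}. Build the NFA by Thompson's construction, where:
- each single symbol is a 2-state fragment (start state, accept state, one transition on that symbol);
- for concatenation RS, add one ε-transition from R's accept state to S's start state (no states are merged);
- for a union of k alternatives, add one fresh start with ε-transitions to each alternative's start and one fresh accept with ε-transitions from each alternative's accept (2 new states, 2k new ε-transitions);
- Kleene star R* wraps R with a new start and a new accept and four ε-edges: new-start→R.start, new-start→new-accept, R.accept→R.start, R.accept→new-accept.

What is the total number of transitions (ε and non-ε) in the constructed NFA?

Recursing over subexpressions:
Each of the 8 symbol leaves contributes 1 transition (1 symbol, 0 ε).
  aa : 3 transitions (2 symbol, 1 ε)
  (aa)* : 7 transitions (2 symbol, 5 ε)
  (aa)* | b | a : 15 transitions (4 symbol, 11 ε)
  b | a : 6 transitions (2 symbol, 4 ε)
  (b | a)* : 10 transitions (2 symbol, 8 ε)
  (b | a)*b : 12 transitions (3 symbol, 9 ε)
  ((b | a)*b)* : 16 transitions (3 symbol, 13 ε)
  ((aa)* | b | a)a((b | a)*b)* : 34 transitions (8 symbol, 26 ε)

34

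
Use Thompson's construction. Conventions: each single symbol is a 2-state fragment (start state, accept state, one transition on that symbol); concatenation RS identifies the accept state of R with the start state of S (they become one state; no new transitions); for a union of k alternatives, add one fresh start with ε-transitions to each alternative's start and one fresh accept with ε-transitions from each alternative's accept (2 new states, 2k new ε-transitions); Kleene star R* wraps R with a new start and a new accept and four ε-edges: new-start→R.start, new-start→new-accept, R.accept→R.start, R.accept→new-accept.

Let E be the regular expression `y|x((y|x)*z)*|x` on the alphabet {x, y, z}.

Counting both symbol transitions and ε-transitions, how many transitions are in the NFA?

Per subexpression:
Each of the 6 symbol leaves contributes 1 transition (1 symbol, 0 ε).
  y|x → 6 transitions (2 symbol, 4 ε)
  (y|x)* → 10 transitions (2 symbol, 8 ε)
  (y|x)*z → 11 transitions (3 symbol, 8 ε)
  ((y|x)*z)* → 15 transitions (3 symbol, 12 ε)
  x((y|x)*z)* → 16 transitions (4 symbol, 12 ε)
  y|x((y|x)*z)*|x → 24 transitions (6 symbol, 18 ε)

24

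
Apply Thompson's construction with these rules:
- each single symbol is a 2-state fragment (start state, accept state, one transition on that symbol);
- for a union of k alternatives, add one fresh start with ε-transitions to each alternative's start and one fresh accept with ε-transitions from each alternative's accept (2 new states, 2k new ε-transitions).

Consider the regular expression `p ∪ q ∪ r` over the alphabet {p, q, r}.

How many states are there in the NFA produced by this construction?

8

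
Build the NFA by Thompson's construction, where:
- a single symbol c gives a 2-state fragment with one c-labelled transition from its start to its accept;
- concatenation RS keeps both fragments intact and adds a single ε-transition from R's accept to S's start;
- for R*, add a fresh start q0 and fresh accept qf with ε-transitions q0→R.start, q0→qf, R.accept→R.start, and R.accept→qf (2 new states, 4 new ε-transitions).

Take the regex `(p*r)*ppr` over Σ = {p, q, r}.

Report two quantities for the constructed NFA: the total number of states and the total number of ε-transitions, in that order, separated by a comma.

14, 12

Bottom-up over the parse tree:
Each of the 5 symbol leaves contributes 2 states and 0 ε-transitions.
  p* : 4 states, 4 ε-transitions
  p*r : 6 states, 5 ε-transitions
  (p*r)* : 8 states, 9 ε-transitions
  (p*r)*ppr : 14 states, 12 ε-transitions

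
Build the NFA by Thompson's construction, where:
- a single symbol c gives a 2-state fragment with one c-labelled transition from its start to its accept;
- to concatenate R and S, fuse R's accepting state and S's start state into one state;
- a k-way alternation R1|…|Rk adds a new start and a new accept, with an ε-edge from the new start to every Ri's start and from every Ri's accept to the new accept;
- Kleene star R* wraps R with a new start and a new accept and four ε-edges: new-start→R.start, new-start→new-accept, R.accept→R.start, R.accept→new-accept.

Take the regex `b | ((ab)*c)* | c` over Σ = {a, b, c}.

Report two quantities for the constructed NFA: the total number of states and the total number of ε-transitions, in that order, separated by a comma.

14, 14

Building bottom-up:
Each of the 5 symbol leaves contributes 2 states and 0 ε-transitions.
  ab : 3 states, 0 ε-transitions
  (ab)* : 5 states, 4 ε-transitions
  (ab)*c : 6 states, 4 ε-transitions
  ((ab)*c)* : 8 states, 8 ε-transitions
  b | ((ab)*c)* | c : 14 states, 14 ε-transitions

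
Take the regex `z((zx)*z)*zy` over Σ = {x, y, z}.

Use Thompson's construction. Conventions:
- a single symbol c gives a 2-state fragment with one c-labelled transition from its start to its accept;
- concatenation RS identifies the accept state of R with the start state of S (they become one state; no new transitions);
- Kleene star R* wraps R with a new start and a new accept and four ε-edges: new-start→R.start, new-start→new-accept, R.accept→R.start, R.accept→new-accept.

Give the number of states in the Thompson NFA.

11

Per subexpression:
Each of the 6 symbol leaves contributes a 2-state fragment.
  zx : 3 states
  (zx)* : 5 states
  (zx)*z : 6 states
  ((zx)*z)* : 8 states
  z((zx)*z)*zy : 11 states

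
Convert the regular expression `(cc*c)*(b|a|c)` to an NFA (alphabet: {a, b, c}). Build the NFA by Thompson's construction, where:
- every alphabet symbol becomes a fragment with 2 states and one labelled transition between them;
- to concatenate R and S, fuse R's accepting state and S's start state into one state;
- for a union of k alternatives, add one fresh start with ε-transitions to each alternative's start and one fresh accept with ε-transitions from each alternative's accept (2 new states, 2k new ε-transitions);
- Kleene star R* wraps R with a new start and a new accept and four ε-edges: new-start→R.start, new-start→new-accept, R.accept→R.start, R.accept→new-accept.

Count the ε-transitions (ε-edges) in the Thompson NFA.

14

Building bottom-up:
Each of the 6 symbol leaves contributes 0 ε-transitions.
  c* → 4 ε-transitions
  cc*c → 4 ε-transitions
  (cc*c)* → 8 ε-transitions
  b|a|c → 6 ε-transitions
  (cc*c)*(b|a|c) → 14 ε-transitions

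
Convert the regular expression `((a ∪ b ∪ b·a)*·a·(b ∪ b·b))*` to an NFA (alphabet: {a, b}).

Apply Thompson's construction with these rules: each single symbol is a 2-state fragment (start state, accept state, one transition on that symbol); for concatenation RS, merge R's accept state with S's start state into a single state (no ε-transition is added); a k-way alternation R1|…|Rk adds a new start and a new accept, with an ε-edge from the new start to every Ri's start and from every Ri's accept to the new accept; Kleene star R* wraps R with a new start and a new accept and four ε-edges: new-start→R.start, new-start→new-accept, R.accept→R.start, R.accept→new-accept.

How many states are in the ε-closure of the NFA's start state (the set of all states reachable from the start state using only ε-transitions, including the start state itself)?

8

Work bottom-up. For each fragment F, track |ε-closure(F.start)| and whether F's accept lies in that closure (i.e. whether F accepts ε). A single-symbol fragment has closure size 1 and does not accept ε.
  b·a → C equals the left operand's closure size = 1 (its accept is not ε-reachable, so the closure stops there)
  a ∪ b ∪ b·a → C = 1 + 1 + 1 + 1 = 4 (the new accept is not ε-reachable since no branch accepts ε)
  (a ∪ b ∪ b·a)* → new start has ε-edges to the inner start and to the new accept, so C = 2 + 4 = 6
  b·b → same as the first factor's closure: C = 1
  b ∪ b·b → new start ε-reaches every alternative's start; none of them accept ε, so the new accept is not reached: C = 1 + 1 + 1 = 3
  (a ∪ b ∪ b·a)*·a·(b ∪ b·b) → C = 6 + (1−1) = 6 (closure spills across the concat boundary because the left factor accepts ε)
  ((a ∪ b ∪ b·a)*·a·(b ∪ b·b))* → new start has ε-edges to the inner start and to the new accept, so C = 2 + 6 = 8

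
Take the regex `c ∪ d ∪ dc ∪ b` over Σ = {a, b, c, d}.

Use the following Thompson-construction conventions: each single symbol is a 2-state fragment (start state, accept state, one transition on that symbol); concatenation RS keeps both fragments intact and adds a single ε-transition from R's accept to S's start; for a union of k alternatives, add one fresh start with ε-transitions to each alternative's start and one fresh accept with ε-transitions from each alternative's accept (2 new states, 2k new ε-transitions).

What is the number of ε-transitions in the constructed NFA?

By structural recursion:
Each of the 5 symbol leaves contributes 0 ε-transitions.
  dc : 1 ε-transition
  c ∪ d ∪ dc ∪ b : 9 ε-transitions

9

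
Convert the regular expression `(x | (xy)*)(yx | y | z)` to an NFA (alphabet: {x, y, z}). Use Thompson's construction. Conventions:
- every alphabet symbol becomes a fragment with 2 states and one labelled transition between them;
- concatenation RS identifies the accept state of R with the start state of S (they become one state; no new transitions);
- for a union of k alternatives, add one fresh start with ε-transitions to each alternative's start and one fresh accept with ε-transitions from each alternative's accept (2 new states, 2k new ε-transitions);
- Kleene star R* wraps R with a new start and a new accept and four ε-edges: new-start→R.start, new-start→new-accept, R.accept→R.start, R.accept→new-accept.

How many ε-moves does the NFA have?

Bottom-up over the parse tree:
Each of the 7 symbol leaves contributes 0 ε-transitions.
  xy — 0 ε-transitions
  (xy)* — 4 ε-transitions
  x | (xy)* — 8 ε-transitions
  yx — 0 ε-transitions
  yx | y | z — 6 ε-transitions
  (x | (xy)*)(yx | y | z) — 14 ε-transitions

14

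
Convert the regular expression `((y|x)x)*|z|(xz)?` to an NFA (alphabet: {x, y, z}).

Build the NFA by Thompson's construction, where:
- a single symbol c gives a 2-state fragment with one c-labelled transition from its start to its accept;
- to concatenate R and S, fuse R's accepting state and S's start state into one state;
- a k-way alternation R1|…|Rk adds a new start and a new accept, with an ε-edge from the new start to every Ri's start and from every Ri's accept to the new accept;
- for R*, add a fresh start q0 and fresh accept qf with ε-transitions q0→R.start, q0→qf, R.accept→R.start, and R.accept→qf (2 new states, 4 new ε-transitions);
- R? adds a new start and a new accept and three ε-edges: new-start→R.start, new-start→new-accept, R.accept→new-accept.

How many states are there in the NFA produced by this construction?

18

By structural recursion:
Each of the 6 symbol leaves contributes a 2-state fragment.
  y|x → 6 states
  (y|x)x → 7 states
  ((y|x)x)* → 9 states
  xz → 3 states
  (xz)? → 5 states
  ((y|x)x)*|z|(xz)? → 18 states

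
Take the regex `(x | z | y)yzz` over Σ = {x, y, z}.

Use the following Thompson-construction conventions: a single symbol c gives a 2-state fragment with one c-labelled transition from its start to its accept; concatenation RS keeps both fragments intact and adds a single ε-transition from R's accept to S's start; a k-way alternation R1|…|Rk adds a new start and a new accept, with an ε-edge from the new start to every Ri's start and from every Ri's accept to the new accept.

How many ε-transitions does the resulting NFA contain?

Bottom-up over the parse tree:
Each of the 6 symbol leaves contributes 0 ε-transitions.
  x | z | y → 6 ε-transitions
  (x | z | y)yzz → 9 ε-transitions

9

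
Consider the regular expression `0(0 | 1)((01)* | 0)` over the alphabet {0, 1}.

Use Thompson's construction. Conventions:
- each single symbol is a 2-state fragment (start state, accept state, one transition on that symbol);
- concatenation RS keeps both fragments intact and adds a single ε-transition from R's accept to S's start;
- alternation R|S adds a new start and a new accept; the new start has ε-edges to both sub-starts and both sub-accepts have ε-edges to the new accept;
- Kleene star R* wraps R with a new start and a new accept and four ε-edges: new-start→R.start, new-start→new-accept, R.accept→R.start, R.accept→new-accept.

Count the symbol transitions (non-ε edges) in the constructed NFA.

6

Per subexpression:
Each of the 6 symbol leaves contributes exactly 1 symbol transition.
  0 | 1 → 2 symbol transitions
  01 → 2 symbol transitions
  (01)* → 2 symbol transitions
  (01)* | 0 → 3 symbol transitions
  0(0 | 1)((01)* | 0) → 6 symbol transitions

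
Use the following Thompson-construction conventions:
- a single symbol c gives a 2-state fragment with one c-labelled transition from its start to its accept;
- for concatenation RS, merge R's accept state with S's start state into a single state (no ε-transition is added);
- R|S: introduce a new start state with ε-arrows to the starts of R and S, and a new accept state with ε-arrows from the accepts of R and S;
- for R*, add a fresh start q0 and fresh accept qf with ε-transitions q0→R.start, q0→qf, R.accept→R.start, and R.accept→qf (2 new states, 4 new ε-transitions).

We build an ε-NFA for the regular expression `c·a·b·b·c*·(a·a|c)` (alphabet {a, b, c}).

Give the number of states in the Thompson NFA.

Per subexpression:
Each of the 8 symbol leaves contributes a 2-state fragment.
  c* = 4 states
  a·a = 3 states
  a·a|c = 7 states
  c·a·b·b·c*·(a·a|c) = 14 states

14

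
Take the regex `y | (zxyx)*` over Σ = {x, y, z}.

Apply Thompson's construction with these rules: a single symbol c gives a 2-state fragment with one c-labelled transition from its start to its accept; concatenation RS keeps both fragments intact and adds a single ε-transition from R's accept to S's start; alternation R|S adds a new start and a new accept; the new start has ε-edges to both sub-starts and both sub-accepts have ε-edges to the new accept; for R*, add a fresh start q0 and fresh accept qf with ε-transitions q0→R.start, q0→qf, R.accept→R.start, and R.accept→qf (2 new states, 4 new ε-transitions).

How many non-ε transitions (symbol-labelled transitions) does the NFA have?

5

Building bottom-up:
Each of the 5 symbol leaves contributes exactly 1 symbol transition.
  zxyx → 4 symbol transitions
  (zxyx)* → 4 symbol transitions
  y | (zxyx)* → 5 symbol transitions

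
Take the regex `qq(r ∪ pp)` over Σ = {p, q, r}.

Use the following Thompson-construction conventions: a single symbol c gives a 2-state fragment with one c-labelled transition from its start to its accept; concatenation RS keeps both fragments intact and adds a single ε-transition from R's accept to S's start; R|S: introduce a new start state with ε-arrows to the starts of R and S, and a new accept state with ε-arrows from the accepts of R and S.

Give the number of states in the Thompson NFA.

12

Bottom-up over the parse tree:
Each of the 5 symbol leaves contributes a 2-state fragment.
  pp → 4 states
  r ∪ pp → 8 states
  qq(r ∪ pp) → 12 states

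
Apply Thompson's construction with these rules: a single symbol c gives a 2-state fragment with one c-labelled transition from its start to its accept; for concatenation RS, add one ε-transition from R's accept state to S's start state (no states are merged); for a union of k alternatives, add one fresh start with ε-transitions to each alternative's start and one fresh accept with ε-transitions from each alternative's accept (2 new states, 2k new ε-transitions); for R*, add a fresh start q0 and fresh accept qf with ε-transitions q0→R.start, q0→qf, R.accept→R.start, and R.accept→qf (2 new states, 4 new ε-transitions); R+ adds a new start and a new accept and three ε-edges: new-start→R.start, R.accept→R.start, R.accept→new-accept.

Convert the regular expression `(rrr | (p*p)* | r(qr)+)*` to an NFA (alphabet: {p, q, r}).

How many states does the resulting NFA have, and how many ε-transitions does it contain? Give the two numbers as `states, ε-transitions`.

26, 26

Building bottom-up:
Each of the 8 symbol leaves contributes 2 states and 0 ε-transitions.
  rrr : 6 states, 2 ε-transitions
  p* : 4 states, 4 ε-transitions
  p*p : 6 states, 5 ε-transitions
  (p*p)* : 8 states, 9 ε-transitions
  qr : 4 states, 1 ε-transition
  (qr)+ : 6 states, 4 ε-transitions
  r(qr)+ : 8 states, 5 ε-transitions
  rrr | (p*p)* | r(qr)+ : 24 states, 22 ε-transitions
  (rrr | (p*p)* | r(qr)+)* : 26 states, 26 ε-transitions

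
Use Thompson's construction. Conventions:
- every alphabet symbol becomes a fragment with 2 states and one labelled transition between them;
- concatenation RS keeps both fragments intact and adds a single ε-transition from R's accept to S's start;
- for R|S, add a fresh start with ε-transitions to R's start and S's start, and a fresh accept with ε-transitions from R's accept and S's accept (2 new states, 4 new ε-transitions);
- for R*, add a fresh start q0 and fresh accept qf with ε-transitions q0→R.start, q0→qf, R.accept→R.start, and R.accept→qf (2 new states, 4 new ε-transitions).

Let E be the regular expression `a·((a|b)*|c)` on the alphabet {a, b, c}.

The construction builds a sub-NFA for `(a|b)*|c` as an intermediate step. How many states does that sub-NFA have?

12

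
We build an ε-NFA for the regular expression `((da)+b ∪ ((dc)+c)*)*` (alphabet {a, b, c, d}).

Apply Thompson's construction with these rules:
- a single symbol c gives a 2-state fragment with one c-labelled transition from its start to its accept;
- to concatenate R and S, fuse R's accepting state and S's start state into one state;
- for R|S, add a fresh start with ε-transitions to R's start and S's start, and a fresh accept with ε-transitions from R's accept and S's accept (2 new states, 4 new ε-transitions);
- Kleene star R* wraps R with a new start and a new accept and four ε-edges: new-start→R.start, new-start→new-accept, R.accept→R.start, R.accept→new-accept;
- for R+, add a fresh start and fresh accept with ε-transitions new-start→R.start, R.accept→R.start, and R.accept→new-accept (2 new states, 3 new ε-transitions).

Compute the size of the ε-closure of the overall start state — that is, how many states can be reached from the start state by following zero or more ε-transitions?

10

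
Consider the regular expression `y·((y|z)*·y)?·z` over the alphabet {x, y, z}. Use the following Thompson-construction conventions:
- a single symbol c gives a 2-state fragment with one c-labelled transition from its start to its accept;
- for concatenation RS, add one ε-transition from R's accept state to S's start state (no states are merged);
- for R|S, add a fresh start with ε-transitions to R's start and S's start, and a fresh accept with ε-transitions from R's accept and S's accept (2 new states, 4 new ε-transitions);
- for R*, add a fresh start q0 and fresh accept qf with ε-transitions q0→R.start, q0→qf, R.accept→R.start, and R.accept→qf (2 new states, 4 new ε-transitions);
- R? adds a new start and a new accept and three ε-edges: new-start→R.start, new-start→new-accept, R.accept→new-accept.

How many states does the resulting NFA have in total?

16

Building bottom-up:
Each of the 5 symbol leaves contributes a 2-state fragment.
  y|z = 6 states
  (y|z)* = 8 states
  (y|z)*·y = 10 states
  ((y|z)*·y)? = 12 states
  y·((y|z)*·y)?·z = 16 states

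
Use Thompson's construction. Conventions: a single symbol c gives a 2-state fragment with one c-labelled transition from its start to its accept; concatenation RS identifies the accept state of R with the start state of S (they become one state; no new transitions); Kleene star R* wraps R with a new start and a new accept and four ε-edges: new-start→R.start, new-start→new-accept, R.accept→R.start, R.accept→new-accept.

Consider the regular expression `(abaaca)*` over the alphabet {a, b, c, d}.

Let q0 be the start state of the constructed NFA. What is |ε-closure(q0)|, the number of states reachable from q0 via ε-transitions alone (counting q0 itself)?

Work bottom-up. For each fragment F, track |ε-closure(F.start)| and whether F's accept lies in that closure (i.e. whether F accepts ε). A single-symbol fragment has closure size 1 and does not accept ε.
  abaaca → |closure| equals the left operand's closure size = 1 (its accept is not ε-reachable, so the closure stops there)
  (abaaca)* → new start has ε-edges to the inner start and to the new accept, so |closure| = 2 + 1 = 3

3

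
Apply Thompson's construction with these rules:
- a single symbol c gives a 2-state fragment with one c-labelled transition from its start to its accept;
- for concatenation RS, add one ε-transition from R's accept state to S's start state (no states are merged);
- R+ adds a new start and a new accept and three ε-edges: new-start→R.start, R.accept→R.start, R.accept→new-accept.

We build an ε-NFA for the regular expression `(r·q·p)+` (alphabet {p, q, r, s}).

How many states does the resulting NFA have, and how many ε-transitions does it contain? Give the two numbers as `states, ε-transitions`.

8, 5

Building bottom-up:
Each of the 3 symbol leaves contributes 2 states and 0 ε-transitions.
  r·q·p : 6 states, 2 ε-transitions
  (r·q·p)+ : 8 states, 5 ε-transitions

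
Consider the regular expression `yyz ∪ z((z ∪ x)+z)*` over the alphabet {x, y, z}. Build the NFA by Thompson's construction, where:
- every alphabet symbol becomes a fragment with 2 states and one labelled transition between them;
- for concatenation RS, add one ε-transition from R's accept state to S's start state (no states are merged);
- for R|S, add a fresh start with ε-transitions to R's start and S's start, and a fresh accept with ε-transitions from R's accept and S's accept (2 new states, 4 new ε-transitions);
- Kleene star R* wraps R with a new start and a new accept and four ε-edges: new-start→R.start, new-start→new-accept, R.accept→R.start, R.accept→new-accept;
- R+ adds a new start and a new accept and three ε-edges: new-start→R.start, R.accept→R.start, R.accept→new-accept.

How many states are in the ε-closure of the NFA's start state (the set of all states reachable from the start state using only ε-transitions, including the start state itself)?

Compute the ε-closure size of each fragment's start state recursively; a symbol fragment's start has no outgoing ε-edge, so its closure is just itself (size 1).
  yyz → same as the first factor's closure: C = 1
  z ∪ x → new start ε-reaches every alternative's start; none of them accept ε, so the new accept is not reached: C = 1 + 1 + 1 = 3
  (z ∪ x)+ → new start ε-reaches only the body's start; the new accept needs a symbol first: C = 1 + 3 = 4
  (z ∪ x)+z → C equals the left operand's closure size = 4 (its accept is not ε-reachable, so the closure stops there)
  ((z ∪ x)+z)* → C = 1 (new start) + 4 (body) + 1 (new accept) = 6
  z((z ∪ x)+z)* → C equals the left operand's closure size = 1 (its accept is not ε-reachable, so the closure stops there)
  yyz ∪ z((z ∪ x)+z)* → C = 1 + 1 + 1 = 3 (the new accept is not ε-reachable since no branch accepts ε)

3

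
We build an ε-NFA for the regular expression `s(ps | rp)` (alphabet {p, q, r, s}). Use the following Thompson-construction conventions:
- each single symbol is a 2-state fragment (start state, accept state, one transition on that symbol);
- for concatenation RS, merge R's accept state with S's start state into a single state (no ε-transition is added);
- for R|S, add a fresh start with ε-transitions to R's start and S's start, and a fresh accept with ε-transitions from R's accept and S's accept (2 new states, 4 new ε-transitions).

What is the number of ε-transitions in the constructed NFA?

Recursing over subexpressions:
Each of the 5 symbol leaves contributes 0 ε-transitions.
  ps = 0 ε-transitions
  rp = 0 ε-transitions
  ps | rp = 4 ε-transitions
  s(ps | rp) = 4 ε-transitions

4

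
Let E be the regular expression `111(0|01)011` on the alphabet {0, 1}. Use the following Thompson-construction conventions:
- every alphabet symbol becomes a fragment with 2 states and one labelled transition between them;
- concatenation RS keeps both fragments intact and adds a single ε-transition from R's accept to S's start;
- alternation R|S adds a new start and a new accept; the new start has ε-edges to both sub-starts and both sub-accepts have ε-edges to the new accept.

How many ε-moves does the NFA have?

11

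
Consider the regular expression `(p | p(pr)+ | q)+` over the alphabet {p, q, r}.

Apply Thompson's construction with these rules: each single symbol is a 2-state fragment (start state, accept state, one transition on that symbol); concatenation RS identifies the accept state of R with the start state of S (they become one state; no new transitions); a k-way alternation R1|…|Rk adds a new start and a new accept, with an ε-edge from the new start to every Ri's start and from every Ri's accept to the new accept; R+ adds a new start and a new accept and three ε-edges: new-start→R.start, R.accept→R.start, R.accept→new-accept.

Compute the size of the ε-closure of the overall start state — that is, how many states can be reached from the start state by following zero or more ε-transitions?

Let C(F) = |ε-closure(F.start)| within fragment F, and note whether F accepts ε. Symbol fragments have C = 1 and do not accept ε. Then:
  pr : same as the first factor's closure: |closure| = 1
  (pr)+ : |closure| = 1 + 1 = 2 (the body doesn't accept ε, so the new accept is not reached)
  p(pr)+ : |closure| equals the left operand's closure size = 1 (its accept is not ε-reachable, so the closure stops there)
  p | p(pr)+ | q : new start ε-reaches every alternative's start; none of them accept ε, so the new accept is not reached: |closure| = 1 + 1 + 1 + 1 = 4
  (p | p(pr)+ | q)+ : |closure| = 1 + 4 = 5 (the body doesn't accept ε, so the new accept is not reached)

5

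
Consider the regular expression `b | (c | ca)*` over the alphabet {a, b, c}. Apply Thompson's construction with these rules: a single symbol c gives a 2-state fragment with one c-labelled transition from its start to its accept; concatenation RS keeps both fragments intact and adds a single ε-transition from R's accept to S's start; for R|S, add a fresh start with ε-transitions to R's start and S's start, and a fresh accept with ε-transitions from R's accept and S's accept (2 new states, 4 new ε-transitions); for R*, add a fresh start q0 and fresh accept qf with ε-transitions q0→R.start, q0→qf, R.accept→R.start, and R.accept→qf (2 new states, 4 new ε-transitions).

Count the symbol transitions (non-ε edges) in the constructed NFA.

4

Per subexpression:
Each of the 4 symbol leaves contributes exactly 1 symbol transition.
  ca = 2 symbol transitions
  c | ca = 3 symbol transitions
  (c | ca)* = 3 symbol transitions
  b | (c | ca)* = 4 symbol transitions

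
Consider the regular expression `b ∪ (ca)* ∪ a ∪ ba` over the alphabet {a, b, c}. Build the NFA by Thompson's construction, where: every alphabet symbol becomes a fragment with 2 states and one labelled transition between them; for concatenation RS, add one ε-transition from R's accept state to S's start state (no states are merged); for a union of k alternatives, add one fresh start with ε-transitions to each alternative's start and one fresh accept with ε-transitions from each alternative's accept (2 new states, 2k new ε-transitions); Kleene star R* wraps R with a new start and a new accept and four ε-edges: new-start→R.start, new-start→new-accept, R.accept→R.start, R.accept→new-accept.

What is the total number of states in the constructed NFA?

Building bottom-up:
Each of the 6 symbol leaves contributes a 2-state fragment.
  ca = 4 states
  (ca)* = 6 states
  ba = 4 states
  b ∪ (ca)* ∪ a ∪ ba = 16 states

16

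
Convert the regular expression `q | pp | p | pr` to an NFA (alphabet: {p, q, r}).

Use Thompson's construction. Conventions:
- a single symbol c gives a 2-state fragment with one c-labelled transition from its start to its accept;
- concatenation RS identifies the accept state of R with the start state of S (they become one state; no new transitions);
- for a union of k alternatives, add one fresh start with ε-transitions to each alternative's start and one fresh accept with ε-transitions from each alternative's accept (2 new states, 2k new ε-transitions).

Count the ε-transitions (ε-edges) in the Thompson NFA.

8

Per subexpression:
Each of the 6 symbol leaves contributes 0 ε-transitions.
  pp = 0 ε-transitions
  pr = 0 ε-transitions
  q | pp | p | pr = 8 ε-transitions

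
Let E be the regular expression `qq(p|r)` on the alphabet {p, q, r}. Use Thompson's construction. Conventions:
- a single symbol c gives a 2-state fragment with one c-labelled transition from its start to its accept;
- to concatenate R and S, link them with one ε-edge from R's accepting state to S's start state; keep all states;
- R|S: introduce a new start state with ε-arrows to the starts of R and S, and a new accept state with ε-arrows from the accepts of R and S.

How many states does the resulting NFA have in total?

Recursing over subexpressions:
Each of the 4 symbol leaves contributes a 2-state fragment.
  p|r = 6 states
  qq(p|r) = 10 states

10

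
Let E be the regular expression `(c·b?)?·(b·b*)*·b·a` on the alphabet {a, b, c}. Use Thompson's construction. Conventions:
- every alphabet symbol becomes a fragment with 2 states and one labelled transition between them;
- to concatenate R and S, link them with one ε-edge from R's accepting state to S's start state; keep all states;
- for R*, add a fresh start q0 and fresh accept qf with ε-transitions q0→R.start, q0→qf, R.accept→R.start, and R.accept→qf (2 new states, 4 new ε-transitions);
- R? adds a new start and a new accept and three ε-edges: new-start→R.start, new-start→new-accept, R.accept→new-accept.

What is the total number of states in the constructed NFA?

Recursing over subexpressions:
Each of the 6 symbol leaves contributes a 2-state fragment.
  b? → 4 states
  c·b? → 6 states
  (c·b?)? → 8 states
  b* → 4 states
  b·b* → 6 states
  (b·b*)* → 8 states
  (c·b?)?·(b·b*)*·b·a → 20 states

20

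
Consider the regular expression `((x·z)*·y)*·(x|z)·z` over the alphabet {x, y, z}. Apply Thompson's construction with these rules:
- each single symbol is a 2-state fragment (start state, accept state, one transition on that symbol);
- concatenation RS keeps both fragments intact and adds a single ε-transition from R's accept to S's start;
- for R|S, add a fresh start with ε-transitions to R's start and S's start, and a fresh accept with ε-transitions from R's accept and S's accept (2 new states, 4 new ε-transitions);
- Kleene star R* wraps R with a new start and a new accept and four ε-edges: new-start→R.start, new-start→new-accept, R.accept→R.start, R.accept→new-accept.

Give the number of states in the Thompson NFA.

18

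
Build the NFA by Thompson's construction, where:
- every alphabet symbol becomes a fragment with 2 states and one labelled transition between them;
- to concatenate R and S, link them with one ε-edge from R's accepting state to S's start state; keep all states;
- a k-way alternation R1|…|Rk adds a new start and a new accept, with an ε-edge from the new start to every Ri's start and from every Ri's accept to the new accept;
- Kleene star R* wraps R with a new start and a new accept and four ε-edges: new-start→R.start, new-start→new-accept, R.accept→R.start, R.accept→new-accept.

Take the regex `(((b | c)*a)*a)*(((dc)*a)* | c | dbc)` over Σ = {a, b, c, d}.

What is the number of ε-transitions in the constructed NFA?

37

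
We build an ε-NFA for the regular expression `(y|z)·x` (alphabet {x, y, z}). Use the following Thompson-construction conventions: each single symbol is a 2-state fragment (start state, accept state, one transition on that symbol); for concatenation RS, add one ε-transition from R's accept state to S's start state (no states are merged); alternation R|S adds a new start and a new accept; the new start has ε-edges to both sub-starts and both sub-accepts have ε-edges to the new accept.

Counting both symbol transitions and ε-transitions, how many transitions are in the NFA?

Building bottom-up:
Each of the 3 symbol leaves contributes 1 transition (1 symbol, 0 ε).
  y|z → 6 transitions (2 symbol, 4 ε)
  (y|z)·x → 8 transitions (3 symbol, 5 ε)

8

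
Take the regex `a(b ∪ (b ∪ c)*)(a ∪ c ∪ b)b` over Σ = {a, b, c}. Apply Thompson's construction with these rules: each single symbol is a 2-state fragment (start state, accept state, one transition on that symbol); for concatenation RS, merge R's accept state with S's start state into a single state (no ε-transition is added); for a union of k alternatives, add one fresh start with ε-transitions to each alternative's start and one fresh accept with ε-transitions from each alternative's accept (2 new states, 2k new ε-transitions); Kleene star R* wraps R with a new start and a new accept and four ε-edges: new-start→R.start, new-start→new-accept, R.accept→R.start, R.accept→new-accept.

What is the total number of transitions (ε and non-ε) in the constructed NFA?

26

Bottom-up over the parse tree:
Each of the 8 symbol leaves contributes 1 transition (1 symbol, 0 ε).
  b ∪ c — 6 transitions (2 symbol, 4 ε)
  (b ∪ c)* — 10 transitions (2 symbol, 8 ε)
  b ∪ (b ∪ c)* — 15 transitions (3 symbol, 12 ε)
  a ∪ c ∪ b — 9 transitions (3 symbol, 6 ε)
  a(b ∪ (b ∪ c)*)(a ∪ c ∪ b)b — 26 transitions (8 symbol, 18 ε)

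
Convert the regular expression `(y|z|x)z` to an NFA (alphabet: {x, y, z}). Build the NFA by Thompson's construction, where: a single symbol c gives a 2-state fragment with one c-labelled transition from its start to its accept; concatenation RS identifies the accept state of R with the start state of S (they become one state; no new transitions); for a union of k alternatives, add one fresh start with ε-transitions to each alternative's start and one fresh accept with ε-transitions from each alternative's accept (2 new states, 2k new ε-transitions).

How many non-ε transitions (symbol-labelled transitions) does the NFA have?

4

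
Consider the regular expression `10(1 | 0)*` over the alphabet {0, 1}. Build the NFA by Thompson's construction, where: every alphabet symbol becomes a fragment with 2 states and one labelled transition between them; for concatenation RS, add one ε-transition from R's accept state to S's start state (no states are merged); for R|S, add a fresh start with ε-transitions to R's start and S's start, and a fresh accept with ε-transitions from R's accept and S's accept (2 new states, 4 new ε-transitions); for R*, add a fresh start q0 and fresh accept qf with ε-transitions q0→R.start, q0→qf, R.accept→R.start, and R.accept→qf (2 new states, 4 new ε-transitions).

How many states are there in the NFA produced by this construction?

12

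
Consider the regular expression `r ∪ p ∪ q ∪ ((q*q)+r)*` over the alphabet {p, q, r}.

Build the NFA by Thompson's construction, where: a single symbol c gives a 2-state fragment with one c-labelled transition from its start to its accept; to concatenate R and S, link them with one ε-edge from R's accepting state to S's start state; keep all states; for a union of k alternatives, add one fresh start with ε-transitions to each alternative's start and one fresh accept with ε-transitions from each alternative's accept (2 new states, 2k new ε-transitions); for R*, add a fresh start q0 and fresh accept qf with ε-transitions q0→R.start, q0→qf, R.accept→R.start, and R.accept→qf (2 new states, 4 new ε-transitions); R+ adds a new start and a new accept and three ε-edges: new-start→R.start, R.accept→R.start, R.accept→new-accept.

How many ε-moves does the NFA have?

Per subexpression:
Each of the 6 symbol leaves contributes 0 ε-transitions.
  q* : 4 ε-transitions
  q*q : 5 ε-transitions
  (q*q)+ : 8 ε-transitions
  (q*q)+r : 9 ε-transitions
  ((q*q)+r)* : 13 ε-transitions
  r ∪ p ∪ q ∪ ((q*q)+r)* : 21 ε-transitions

21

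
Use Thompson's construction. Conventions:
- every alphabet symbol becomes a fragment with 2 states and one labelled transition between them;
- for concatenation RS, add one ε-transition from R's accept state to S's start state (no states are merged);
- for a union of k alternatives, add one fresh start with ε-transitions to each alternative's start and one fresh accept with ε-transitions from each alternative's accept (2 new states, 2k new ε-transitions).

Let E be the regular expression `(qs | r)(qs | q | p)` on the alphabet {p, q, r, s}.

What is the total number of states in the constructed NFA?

18

Per subexpression:
Each of the 7 symbol leaves contributes a 2-state fragment.
  qs → 4 states
  qs | r → 8 states
  qs → 4 states
  qs | q | p → 10 states
  (qs | r)(qs | q | p) → 18 states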